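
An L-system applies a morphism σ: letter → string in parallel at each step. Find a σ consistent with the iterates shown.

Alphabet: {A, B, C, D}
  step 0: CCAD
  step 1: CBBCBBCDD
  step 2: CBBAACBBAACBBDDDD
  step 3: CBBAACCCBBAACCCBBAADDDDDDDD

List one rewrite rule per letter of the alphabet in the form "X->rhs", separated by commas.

A->C, B->A, C->CBB, D->DD

  step 2 ⇒ step 3: CBBAACBBAACBBDDDD ⇒ CBB·A·A·C·C·CBB·A·A·C·C·CBB·A·A·DD·DD·DD·DD
    A ↦ C
    B ↦ A
    C ↦ CBB
    D ↦ DD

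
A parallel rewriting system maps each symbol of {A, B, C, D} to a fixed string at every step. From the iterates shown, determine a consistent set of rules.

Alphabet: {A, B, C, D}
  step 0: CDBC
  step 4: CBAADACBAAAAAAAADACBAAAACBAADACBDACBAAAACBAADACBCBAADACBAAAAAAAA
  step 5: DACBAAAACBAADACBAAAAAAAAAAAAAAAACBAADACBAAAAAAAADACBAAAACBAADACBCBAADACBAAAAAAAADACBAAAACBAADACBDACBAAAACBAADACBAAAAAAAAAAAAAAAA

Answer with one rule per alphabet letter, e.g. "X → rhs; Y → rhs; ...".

  step 4 ⇒ step 5: CBAADACBAAAAAAAADACBAAAACBAADACBDACBAAAACBAADACBCBAADACBAAAAAAAA ⇒ DA·CB·AA·AA·CB·AA·DA·CB·AA·AA·AA·AA·AA·AA·AA·AA·CB·AA·DA·CB·AA·AA·AA·AA·DA·CB·AA·AA·CB·AA·DA·CB·CB·AA·DA·CB·AA·AA·AA·AA·DA·CB·AA·AA·CB·AA·DA·CB·DA·CB·AA·AA·CB·AA·DA·CB·AA·AA·AA·AA·AA·AA·AA·AA
    A ↦ AA
    B ↦ CB
    C ↦ DA
    D ↦ CB

A->AA, B->CB, C->DA, D->CB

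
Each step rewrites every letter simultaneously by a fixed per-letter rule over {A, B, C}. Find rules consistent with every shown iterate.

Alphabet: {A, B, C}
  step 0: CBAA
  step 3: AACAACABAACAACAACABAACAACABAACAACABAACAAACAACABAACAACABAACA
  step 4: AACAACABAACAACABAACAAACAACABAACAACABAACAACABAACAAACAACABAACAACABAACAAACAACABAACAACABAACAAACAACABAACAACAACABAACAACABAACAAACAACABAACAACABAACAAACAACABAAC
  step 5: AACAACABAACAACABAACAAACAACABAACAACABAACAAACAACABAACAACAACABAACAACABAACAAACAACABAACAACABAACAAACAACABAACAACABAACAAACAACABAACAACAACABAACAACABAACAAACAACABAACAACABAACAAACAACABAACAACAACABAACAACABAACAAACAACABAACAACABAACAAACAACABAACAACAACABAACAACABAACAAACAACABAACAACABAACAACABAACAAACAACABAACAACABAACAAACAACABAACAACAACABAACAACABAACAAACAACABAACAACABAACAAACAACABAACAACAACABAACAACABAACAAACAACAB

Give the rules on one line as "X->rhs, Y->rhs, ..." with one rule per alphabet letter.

A->AAC, B->A, C->AB

  step 4 ⇒ step 5: AACAACABAACAACABAACAAACAACABAACAACABAACAACABAACAAACAACABAACAACABAACAAACAACABAACAACABAACAAACAACABAACAACAACABAACAACABAACAAACAACABAACAACABAACAAACAACABAAC ⇒ AAC·AAC·AB·AAC·AAC·AB·AAC·A·AAC·AAC·AB·AAC·AAC·AB·AAC·A·AAC·AAC·AB·AAC·AAC·AAC·AB·AAC·AAC·AB·AAC·A·AAC·AAC·AB·AAC·AAC·AB·AAC·A·AAC·AAC·AB·AAC·AAC·AB·AAC·A·AAC·AAC·AB·AAC·AAC·AAC·AB·AAC·AAC·AB·AAC·A·AAC·AAC·AB·AAC·AAC·AB·AAC·A·AAC·AAC·AB·AAC·AAC·AAC·AB·AAC·AAC·AB·AAC·A·AAC·AAC·AB·AAC·AAC·AB·AAC·A·AAC·AAC·AB·AAC·AAC·AAC·AB·AAC·AAC·AB·AAC·A·AAC·AAC·AB·AAC·AAC·AB·AAC·AAC·AB·AAC·A·AAC·AAC·AB·AAC·AAC·AB·AAC·A·AAC·AAC·AB·AAC·AAC·AAC·AB·AAC·AAC·AB·AAC·A·AAC·AAC·AB·AAC·AAC·AB·AAC·A·AAC·AAC·AB·AAC·AAC·AAC·AB·AAC·AAC·AB·AAC·A·AAC·AAC·AB
    A ↦ AAC
    B ↦ A
    C ↦ AB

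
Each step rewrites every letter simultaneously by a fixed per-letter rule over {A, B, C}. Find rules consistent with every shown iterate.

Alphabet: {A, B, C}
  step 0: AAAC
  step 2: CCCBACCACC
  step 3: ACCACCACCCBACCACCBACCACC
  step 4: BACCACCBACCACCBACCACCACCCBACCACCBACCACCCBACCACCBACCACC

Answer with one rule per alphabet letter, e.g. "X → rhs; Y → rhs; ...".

A->B, B->C, C->ACC

  step 3 ⇒ step 4: ACCACCACCCBACCACCBACCACC ⇒ B·ACC·ACC·B·ACC·ACC·B·ACC·ACC·ACC·C·B·ACC·ACC·B·ACC·ACC·C·B·ACC·ACC·B·ACC·ACC
    A ↦ B
    B ↦ C
    C ↦ ACC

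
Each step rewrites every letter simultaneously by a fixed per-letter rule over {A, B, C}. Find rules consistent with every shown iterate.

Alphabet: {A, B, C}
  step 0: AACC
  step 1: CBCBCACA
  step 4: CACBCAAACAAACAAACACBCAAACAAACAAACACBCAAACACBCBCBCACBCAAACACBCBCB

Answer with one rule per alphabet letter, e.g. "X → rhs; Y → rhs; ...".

A->CB, B->AA, C->CA

  step 0 ⇒ step 1: AACC ⇒ CB·CB·CA·CA
    A ↦ CB
    C ↦ CA
    B ↦ AA  (constrained at step 1)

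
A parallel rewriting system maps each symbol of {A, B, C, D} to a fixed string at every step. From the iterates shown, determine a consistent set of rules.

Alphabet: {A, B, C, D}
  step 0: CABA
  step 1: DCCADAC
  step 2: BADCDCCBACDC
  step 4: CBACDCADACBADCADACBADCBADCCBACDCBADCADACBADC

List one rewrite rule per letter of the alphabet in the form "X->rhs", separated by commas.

  step 1 ⇒ step 2: DCCADAC ⇒ BA·DC·DC·C·BA·C·DC
    A ↦ C
    C ↦ DC
    D ↦ BA
  step 0 ⇒ step 1: CABA ⇒ DC·C·ADA·C
    B ↦ ADA

A->C, B->ADA, C->DC, D->BA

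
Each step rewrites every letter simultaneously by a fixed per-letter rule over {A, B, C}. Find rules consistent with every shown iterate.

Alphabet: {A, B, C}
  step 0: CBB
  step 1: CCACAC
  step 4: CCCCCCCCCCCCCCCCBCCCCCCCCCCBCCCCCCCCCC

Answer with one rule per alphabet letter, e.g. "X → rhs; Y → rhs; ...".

  step 0 ⇒ step 1: CBB ⇒ CC·AC·AC
    B ↦ AC
    C ↦ CC
    A ↦ B  (constrained at step 1)

A->B, B->AC, C->CC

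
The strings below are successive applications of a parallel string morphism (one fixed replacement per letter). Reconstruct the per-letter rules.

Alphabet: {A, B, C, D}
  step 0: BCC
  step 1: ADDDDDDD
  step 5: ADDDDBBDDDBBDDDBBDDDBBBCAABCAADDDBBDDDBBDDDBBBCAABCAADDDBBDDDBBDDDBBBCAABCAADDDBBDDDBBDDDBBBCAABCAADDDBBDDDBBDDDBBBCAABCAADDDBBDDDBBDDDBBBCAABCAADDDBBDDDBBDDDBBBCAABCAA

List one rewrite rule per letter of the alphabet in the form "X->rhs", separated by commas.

A->B, B->AD, C->DDD, D->CAA

  step 0 ⇒ step 1: BCC ⇒ AD·DDD·DDD
    B ↦ AD
    C ↦ DDD
    A ↦ B  (constrained at step 1)
    D ↦ CAA  (constrained at step 1)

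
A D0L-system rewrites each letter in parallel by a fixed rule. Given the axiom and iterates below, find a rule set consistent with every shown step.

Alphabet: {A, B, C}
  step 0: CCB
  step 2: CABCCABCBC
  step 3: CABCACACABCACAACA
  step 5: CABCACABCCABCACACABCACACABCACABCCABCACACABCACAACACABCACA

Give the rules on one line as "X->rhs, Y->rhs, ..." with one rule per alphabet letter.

  step 2 ⇒ step 3: CABCCABCBC ⇒ CA·BC·A·CA·CA·BC·A·CA·A·CA
    A ↦ BC
    B ↦ A
    C ↦ CA

A->BC, B->A, C->CA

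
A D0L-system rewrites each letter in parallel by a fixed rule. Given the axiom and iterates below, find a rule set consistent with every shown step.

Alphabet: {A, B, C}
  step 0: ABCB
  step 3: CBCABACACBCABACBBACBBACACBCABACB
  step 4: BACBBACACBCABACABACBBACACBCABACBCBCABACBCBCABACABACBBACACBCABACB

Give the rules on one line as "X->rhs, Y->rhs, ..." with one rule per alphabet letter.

A->CA, B->CB, C->BA

  step 3 ⇒ step 4: CBCABACACBCABACBBACBBACACBCABACB ⇒ BA·CB·BA·CA·CB·CA·BA·CA·BA·CB·BA·CA·CB·CA·BA·CB·CB·CA·BA·CB·CB·CA·BA·CA·BA·CB·BA·CA·CB·CA·BA·CB
    A ↦ CA
    B ↦ CB
    C ↦ BA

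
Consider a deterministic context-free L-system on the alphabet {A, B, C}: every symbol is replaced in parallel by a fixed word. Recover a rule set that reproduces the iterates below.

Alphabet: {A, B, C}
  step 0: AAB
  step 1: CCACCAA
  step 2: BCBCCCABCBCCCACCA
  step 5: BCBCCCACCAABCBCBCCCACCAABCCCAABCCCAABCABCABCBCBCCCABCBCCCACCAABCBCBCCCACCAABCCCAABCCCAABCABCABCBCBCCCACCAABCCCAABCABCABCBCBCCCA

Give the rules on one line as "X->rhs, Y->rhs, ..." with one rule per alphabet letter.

A->CCA, B->A, C->BC

  step 1 ⇒ step 2: CCACCAA ⇒ BC·BC·CCA·BC·BC·CCA·CCA
    A ↦ CCA
    C ↦ BC
  step 0 ⇒ step 1: AAB ⇒ CCA·CCA·A
    B ↦ A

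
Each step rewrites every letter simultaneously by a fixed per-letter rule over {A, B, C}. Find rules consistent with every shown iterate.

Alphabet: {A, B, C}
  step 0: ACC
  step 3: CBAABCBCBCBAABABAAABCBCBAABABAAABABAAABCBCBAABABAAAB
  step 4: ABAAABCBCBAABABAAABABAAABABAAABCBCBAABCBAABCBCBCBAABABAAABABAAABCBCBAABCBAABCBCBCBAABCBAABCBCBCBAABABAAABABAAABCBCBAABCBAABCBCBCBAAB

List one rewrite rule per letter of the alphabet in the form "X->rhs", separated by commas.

  step 3 ⇒ step 4: CBAABCBCBCBAABABAAABCBCBAABABAAABABAAABCBCBAABABAAAB ⇒ ABA·AAB·CB·CB·AAB·ABA·AAB·ABA·AAB·ABA·AAB·CB·CB·AAB·CB·AAB·CB·CB·CB·AAB·ABA·AAB·ABA·AAB·CB·CB·AAB·CB·AAB·CB·CB·CB·AAB·CB·AAB·CB·CB·CB·AAB·ABA·AAB·ABA·AAB·CB·CB·AAB·CB·AAB·CB·CB·CB·AAB
    A ↦ CB
    B ↦ AAB
    C ↦ ABA

A->CB, B->AAB, C->ABA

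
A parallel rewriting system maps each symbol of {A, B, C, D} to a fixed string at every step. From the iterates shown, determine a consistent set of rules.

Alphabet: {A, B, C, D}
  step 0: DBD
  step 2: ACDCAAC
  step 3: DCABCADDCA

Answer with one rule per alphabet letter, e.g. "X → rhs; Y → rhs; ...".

A->D, B->AC, C->CA, D->B

  step 2 ⇒ step 3: ACDCAAC ⇒ D·CA·B·CA·D·D·CA
    A ↦ D
    C ↦ CA
    D ↦ B
    B ↦ AC  (constrained at step 0)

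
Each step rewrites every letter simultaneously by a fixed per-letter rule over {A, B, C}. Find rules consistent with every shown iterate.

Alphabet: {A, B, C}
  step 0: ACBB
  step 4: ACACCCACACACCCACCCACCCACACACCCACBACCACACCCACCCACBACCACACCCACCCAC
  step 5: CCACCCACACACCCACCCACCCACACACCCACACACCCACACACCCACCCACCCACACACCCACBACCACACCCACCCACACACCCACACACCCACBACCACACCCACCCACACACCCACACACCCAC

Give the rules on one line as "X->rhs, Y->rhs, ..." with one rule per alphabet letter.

  step 4 ⇒ step 5: ACACCCACACACCCACCCACCCACACACCCACBACCACACCCACCCACBACCACACCCACCCAC ⇒ CC·AC·CC·AC·AC·AC·CC·AC·CC·AC·CC·AC·AC·AC·CC·AC·AC·AC·CC·AC·AC·AC·CC·AC·CC·AC·CC·AC·AC·AC·CC·AC·BA·CC·AC·AC·CC·AC·CC·AC·AC·AC·CC·AC·AC·AC·CC·AC·BA·CC·AC·AC·CC·AC·CC·AC·AC·AC·CC·AC·AC·AC·CC·AC
    A ↦ CC
    B ↦ BA
    C ↦ AC

A->CC, B->BA, C->AC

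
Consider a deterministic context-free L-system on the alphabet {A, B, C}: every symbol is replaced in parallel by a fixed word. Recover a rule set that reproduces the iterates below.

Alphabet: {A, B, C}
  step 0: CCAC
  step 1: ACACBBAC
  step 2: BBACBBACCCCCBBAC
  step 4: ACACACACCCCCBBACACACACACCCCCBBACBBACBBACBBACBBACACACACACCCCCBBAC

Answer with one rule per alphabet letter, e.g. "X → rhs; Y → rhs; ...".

  step 1 ⇒ step 2: ACACBBAC ⇒ BB·AC·BB·AC·CC·CC·BB·AC
    A ↦ BB
    B ↦ CC
    C ↦ AC

A->BB, B->CC, C->AC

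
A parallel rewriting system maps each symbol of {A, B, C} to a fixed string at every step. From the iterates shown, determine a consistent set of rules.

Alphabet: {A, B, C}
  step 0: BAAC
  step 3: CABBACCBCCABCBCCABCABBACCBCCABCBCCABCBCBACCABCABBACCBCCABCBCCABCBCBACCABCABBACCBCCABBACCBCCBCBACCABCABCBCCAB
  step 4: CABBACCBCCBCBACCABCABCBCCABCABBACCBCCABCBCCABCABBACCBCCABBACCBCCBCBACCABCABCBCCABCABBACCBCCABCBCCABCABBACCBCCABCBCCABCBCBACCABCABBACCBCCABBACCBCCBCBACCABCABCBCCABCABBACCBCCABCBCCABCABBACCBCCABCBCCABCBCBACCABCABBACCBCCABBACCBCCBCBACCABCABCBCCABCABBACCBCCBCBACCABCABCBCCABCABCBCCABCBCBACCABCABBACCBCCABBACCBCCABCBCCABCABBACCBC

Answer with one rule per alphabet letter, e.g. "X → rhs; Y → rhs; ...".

A->BAC, B->CBC, C->CAB

  step 3 ⇒ step 4: CABBACCBCCABCBCCABCABBACCBCCABCBCCABCBCBACCABCABBACCBCCABCBCCABCBCBACCABCABBACCBCCABBACCBCCBCBACCABCABCBCCAB ⇒ CAB·BAC·CBC·CBC·BAC·CAB·CAB·CBC·CAB·CAB·BAC·CBC·CAB·CBC·CAB·CAB·BAC·CBC·CAB·BAC·CBC·CBC·BAC·CAB·CAB·CBC·CAB·CAB·BAC·CBC·CAB·CBC·CAB·CAB·BAC·CBC·CAB·CBC·CAB·CBC·BAC·CAB·CAB·BAC·CBC·CAB·BAC·CBC·CBC·BAC·CAB·CAB·CBC·CAB·CAB·BAC·CBC·CAB·CBC·CAB·CAB·BAC·CBC·CAB·CBC·CAB·CBC·BAC·CAB·CAB·BAC·CBC·CAB·BAC·CBC·CBC·BAC·CAB·CAB·CBC·CAB·CAB·BAC·CBC·CBC·BAC·CAB·CAB·CBC·CAB·CAB·CBC·CAB·CBC·BAC·CAB·CAB·BAC·CBC·CAB·BAC·CBC·CAB·CBC·CAB·CAB·BAC·CBC
    A ↦ BAC
    B ↦ CBC
    C ↦ CAB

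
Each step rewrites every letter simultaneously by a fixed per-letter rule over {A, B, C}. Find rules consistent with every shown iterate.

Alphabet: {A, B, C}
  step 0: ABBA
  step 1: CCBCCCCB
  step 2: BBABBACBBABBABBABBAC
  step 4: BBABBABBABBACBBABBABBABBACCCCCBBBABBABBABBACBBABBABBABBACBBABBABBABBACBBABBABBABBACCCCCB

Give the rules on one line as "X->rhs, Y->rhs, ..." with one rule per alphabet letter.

A->CCB, B->C, C->BBA

  step 1 ⇒ step 2: CCBCCCCB ⇒ BBA·BBA·C·BBA·BBA·BBA·BBA·C
    B ↦ C
    C ↦ BBA
  step 0 ⇒ step 1: ABBA ⇒ CCB·C·C·CCB
    A ↦ CCB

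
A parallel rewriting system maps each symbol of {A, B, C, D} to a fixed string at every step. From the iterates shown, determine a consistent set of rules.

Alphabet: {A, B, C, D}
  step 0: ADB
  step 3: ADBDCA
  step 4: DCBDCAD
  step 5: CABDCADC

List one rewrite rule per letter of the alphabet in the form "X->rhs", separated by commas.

A->D, B->BD, C->A, D->C

  step 4 ⇒ step 5: DCBDCAD ⇒ C·A·BD·C·A·D·C
    A ↦ D
    B ↦ BD
    C ↦ A
    D ↦ C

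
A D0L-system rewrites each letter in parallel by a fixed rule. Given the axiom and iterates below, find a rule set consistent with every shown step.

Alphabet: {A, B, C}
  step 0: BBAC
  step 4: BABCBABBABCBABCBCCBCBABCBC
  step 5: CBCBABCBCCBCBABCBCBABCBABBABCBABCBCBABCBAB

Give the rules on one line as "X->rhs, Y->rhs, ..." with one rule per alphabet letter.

A->B, B->C, C->BAB

  step 4 ⇒ step 5: BABCBABBABCBABCBCCBCBABCBC ⇒ C·B·C·BAB·C·B·C·C·B·C·BAB·C·B·C·BAB·C·BAB·BAB·C·BAB·C·B·C·BAB·C·BAB
    A ↦ B
    B ↦ C
    C ↦ BAB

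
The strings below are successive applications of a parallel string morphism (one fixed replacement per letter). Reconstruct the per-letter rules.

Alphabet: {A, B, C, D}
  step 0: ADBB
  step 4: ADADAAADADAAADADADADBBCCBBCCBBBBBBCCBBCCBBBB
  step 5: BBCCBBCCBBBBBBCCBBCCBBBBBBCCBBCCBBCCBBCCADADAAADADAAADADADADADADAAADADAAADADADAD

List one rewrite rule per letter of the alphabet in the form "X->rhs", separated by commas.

  step 4 ⇒ step 5: ADADAAADADAAADADADADBBCCBBCCBBBBBBCCBBCCBBBB ⇒ BB·CC·BB·CC·BB·BB·BB·CC·BB·CC·BB·BB·BB·CC·BB·CC·BB·CC·BB·CC·AD·AD·A·A·AD·AD·A·A·AD·AD·AD·AD·AD·AD·A·A·AD·AD·A·A·AD·AD·AD·AD
    A ↦ BB
    B ↦ AD
    C ↦ A
    D ↦ CC

A->BB, B->AD, C->A, D->CC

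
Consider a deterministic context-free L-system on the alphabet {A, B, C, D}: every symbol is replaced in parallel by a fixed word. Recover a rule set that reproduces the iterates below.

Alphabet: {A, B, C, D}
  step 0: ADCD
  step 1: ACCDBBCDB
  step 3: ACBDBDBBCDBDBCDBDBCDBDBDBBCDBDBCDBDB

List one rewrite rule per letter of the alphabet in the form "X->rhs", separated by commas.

  step 0 ⇒ step 1: ADCD ⇒ AC·CDB·B·CDB
    A ↦ AC
    C ↦ B
    D ↦ CDB
    B ↦ DB  (constrained at step 1)

A->AC, B->DB, C->B, D->CDB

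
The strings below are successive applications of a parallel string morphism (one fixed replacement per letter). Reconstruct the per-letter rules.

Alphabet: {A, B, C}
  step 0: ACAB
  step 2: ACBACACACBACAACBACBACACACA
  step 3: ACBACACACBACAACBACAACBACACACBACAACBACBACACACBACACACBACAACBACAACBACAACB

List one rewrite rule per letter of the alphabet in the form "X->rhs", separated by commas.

A->ACB, B->C, C->ACA

  step 2 ⇒ step 3: ACBACACACBACAACBACBACACACA ⇒ ACB·ACA·C·ACB·ACA·ACB·ACA·ACB·ACA·C·ACB·ACA·ACB·ACB·ACA·C·ACB·ACA·C·ACB·ACA·ACB·ACA·ACB·ACA·ACB
    A ↦ ACB
    B ↦ C
    C ↦ ACA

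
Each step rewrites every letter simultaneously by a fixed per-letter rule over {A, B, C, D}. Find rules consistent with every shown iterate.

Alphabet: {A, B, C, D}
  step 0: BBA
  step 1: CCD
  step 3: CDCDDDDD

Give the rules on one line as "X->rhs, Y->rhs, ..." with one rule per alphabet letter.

A->D, B->C, C->BA, D->DD

  step 0 ⇒ step 1: BBA ⇒ C·C·D
    A ↦ D
    B ↦ C
    C ↦ BA  (constrained at step 1)
    D ↦ DD  (constrained at step 1)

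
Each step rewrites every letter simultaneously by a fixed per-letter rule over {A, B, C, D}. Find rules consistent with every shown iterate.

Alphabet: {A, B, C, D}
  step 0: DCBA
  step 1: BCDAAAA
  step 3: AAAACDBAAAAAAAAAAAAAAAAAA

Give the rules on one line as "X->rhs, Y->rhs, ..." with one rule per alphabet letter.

A->AA, B->AA, C->CD, D->B

  step 0 ⇒ step 1: DCBA ⇒ B·CD·AA·AA
    A ↦ AA
    B ↦ AA
    C ↦ CD
    D ↦ B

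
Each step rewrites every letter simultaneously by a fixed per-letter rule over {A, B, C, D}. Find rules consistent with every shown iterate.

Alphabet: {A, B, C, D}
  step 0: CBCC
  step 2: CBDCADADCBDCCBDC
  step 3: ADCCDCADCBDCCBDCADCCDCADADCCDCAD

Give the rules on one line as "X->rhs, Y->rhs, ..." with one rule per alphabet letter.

  step 2 ⇒ step 3: CBDCADADCBDCCBDC ⇒ AD·CC·DC·AD·CB·DC·CB·DC·AD·CC·DC·AD·AD·CC·DC·AD
    A ↦ CB
    B ↦ CC
    C ↦ AD
    D ↦ DC

A->CB, B->CC, C->AD, D->DC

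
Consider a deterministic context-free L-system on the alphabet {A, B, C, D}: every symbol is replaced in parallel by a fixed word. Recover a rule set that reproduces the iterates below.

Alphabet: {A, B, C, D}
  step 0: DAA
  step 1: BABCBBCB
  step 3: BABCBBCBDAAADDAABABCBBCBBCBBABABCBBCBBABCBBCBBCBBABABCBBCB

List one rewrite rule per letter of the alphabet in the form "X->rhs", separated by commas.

A->BCB, B->DAA, C->AD, D->BA

  step 0 ⇒ step 1: DAA ⇒ BA·BCB·BCB
    A ↦ BCB
    D ↦ BA
    B ↦ DAA  (constrained at step 1)
    C ↦ AD  (constrained at step 1)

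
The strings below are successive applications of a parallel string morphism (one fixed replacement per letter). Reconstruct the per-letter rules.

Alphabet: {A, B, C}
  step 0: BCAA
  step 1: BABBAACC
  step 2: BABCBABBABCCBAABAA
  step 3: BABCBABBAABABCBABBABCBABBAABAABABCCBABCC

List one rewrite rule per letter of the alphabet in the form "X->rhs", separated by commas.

  step 2 ⇒ step 3: BABCBABBABCCBAABAA ⇒ BAB·C·BAB·BAA·BAB·C·BAB·BAB·C·BAB·BAA·BAA·BAB·C·C·BAB·C·C
    A ↦ C
    B ↦ BAB
    C ↦ BAA

A->C, B->BAB, C->BAA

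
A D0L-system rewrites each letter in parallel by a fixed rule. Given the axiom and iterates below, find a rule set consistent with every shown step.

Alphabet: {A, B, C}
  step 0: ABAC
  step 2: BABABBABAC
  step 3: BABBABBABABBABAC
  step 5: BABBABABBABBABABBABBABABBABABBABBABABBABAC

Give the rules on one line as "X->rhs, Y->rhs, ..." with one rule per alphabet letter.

  step 2 ⇒ step 3: BABABBABAC ⇒ BA·B·BA·B·BA·BA·B·BA·B·AC
    A ↦ B
    B ↦ BA
    C ↦ AC

A->B, B->BA, C->AC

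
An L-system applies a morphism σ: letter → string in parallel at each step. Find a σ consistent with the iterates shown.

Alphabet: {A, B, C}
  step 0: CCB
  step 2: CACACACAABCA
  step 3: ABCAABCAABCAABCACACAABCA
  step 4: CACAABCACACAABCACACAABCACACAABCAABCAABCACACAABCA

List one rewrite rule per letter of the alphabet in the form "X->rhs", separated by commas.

  step 3 ⇒ step 4: ABCAABCAABCAABCACACAABCA ⇒ CA·CA·AB·CA·CA·CA·AB·CA·CA·CA·AB·CA·CA·CA·AB·CA·AB·CA·AB·CA·CA·CA·AB·CA
    A ↦ CA
    B ↦ CA
    C ↦ AB

A->CA, B->CA, C->AB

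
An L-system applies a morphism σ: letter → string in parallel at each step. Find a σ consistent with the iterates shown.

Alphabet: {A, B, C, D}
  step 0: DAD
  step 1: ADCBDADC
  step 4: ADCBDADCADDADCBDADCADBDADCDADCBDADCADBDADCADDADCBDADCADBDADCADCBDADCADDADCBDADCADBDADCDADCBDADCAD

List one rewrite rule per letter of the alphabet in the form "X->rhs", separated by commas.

A->BD, B->D, C->AD, D->ADC

  step 0 ⇒ step 1: DAD ⇒ ADC·BD·ADC
    A ↦ BD
    D ↦ ADC
    B ↦ D  (constrained at step 1)
    C ↦ AD  (constrained at step 1)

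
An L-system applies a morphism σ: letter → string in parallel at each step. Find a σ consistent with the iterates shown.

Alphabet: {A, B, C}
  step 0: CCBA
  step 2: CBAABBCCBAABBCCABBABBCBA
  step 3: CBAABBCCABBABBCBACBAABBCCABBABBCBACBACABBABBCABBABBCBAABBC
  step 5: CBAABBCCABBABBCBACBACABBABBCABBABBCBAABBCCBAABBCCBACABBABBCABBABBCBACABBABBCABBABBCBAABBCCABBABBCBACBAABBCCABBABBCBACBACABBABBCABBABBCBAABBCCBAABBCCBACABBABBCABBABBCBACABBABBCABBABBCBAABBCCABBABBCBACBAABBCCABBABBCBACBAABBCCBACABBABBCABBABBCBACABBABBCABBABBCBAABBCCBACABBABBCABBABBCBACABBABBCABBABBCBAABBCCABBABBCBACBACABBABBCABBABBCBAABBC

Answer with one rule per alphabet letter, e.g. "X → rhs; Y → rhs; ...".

A->C, B->ABB, C->CBA

  step 2 ⇒ step 3: CBAABBCCBAABBCCABBABBCBA ⇒ CBA·ABB·C·C·ABB·ABB·CBA·CBA·ABB·C·C·ABB·ABB·CBA·CBA·C·ABB·ABB·C·ABB·ABB·CBA·ABB·C
    A ↦ C
    B ↦ ABB
    C ↦ CBA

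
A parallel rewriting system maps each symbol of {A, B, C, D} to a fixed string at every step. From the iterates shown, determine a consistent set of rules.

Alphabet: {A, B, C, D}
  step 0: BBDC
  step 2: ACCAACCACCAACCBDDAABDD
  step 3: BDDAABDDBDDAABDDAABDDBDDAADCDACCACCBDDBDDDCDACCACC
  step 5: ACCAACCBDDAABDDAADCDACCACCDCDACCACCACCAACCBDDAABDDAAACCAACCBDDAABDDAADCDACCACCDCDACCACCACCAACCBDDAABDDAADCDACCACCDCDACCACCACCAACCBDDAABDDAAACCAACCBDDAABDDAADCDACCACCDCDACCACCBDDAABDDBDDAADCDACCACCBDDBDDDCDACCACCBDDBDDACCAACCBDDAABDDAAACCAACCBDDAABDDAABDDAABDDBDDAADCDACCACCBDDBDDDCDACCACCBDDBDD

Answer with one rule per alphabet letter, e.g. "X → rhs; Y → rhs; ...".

  step 2 ⇒ step 3: ACCAACCACCAACCBDDAABDD ⇒ BDD·A·A·BDD·BDD·A·A·BDD·A·A·BDD·BDD·A·A·DCD·ACC·ACC·BDD·BDD·DCD·ACC·ACC
    A ↦ BDD
    B ↦ DCD
    C ↦ A
    D ↦ ACC

A->BDD, B->DCD, C->A, D->ACC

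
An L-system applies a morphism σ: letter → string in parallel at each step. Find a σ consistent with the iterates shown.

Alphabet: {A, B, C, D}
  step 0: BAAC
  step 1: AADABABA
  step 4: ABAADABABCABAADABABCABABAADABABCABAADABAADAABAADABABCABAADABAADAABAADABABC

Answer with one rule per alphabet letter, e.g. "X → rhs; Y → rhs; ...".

  step 0 ⇒ step 1: BAAC ⇒ AAD·AB·AB·A
    A ↦ AB
    B ↦ AAD
    C ↦ A
    D ↦ C  (constrained at step 1)

A->AB, B->AAD, C->A, D->C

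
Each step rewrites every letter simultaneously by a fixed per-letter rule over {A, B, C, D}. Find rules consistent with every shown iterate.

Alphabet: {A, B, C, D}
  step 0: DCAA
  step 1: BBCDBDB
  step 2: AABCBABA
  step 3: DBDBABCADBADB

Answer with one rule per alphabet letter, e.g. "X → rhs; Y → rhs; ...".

  step 2 ⇒ step 3: AABCBABA ⇒ DB·DB·A·BC·A·DB·A·DB
    A ↦ DB
    B ↦ A
    C ↦ BC
  step 0 ⇒ step 1: DCAA ⇒ B·BC·DB·DB
    D ↦ B

A->DB, B->A, C->BC, D->B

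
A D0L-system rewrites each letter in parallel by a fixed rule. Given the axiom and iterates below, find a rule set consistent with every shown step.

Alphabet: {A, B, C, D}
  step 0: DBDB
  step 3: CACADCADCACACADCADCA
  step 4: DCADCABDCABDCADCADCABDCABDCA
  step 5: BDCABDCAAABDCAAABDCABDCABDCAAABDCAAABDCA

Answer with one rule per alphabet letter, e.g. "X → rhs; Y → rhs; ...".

  step 4 ⇒ step 5: DCADCABDCABDCADCADCABDCABDCA ⇒ B·D·CA·B·D·CA·AA·B·D·CA·AA·B·D·CA·B·D·CA·B·D·CA·AA·B·D·CA·AA·B·D·CA
    A ↦ CA
    B ↦ AA
    C ↦ D
    D ↦ B

A->CA, B->AA, C->D, D->B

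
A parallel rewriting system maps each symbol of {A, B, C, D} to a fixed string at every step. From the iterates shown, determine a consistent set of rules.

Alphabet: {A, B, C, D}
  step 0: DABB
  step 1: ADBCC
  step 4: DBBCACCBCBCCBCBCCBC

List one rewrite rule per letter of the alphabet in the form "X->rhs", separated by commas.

A->DB, B->C, C->BC, D->A

  step 0 ⇒ step 1: DABB ⇒ A·DB·C·C
    A ↦ DB
    B ↦ C
    D ↦ A
    C ↦ BC  (constrained at step 1)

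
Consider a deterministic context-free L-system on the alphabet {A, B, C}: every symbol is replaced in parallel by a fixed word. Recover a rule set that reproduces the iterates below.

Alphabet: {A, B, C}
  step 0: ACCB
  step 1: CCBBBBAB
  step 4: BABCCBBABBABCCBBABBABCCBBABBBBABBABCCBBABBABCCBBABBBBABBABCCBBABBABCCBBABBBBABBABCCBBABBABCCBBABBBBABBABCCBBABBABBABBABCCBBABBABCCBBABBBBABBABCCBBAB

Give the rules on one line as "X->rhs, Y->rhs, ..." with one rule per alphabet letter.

  step 0 ⇒ step 1: ACCB ⇒ CCB·B·B·BAB
    A ↦ CCB
    B ↦ BAB
    C ↦ B

A->CCB, B->BAB, C->B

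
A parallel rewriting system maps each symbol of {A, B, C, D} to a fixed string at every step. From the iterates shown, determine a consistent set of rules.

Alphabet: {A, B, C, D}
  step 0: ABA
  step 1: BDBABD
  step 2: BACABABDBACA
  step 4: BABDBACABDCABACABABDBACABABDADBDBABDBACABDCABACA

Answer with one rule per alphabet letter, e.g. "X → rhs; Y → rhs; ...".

  step 1 ⇒ step 2: BDBABD ⇒ BA·CA·BA·BD·BA·CA
    A ↦ BD
    B ↦ BA
    D ↦ CA
    C ↦ AD  (constrained at step 2)

A->BD, B->BA, C->AD, D->CA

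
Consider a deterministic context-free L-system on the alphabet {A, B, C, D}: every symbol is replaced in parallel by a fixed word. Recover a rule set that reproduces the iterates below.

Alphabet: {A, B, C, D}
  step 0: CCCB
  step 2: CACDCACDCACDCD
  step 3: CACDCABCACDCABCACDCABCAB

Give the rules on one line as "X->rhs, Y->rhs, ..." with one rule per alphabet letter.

  step 2 ⇒ step 3: CACDCACDCACDCD ⇒ CA·CD·CA·B·CA·CD·CA·B·CA·CD·CA·B·CA·B
    A ↦ CD
    C ↦ CA
    D ↦ B
    B ↦ A  (constrained at step 0)

A->CD, B->A, C->CA, D->B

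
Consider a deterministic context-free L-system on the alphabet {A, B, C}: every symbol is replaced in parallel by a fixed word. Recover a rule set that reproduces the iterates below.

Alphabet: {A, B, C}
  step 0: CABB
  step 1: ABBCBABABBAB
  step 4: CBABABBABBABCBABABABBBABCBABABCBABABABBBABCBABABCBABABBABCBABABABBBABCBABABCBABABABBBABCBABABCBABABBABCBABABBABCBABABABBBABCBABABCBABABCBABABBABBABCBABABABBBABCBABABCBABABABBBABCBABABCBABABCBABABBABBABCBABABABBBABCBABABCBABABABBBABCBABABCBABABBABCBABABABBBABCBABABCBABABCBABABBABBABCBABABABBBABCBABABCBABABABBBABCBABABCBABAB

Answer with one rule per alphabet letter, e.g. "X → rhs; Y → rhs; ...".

A->CBA, B->BAB, C->ABB

  step 0 ⇒ step 1: CABB ⇒ ABB·CBA·BAB·BAB
    A ↦ CBA
    B ↦ BAB
    C ↦ ABB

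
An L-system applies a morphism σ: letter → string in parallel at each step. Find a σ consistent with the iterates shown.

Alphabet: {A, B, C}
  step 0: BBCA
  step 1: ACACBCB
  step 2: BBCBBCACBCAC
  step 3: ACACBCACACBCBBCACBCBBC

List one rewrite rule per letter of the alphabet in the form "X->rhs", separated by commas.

A->B, B->AC, C->BC

  step 2 ⇒ step 3: BBCBBCACBCAC ⇒ AC·AC·BC·AC·AC·BC·B·BC·AC·BC·B·BC
    A ↦ B
    B ↦ AC
    C ↦ BC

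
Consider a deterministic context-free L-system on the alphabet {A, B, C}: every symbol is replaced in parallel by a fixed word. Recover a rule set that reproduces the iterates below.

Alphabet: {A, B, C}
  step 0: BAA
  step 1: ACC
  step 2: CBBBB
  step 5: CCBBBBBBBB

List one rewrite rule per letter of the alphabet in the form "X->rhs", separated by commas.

A->C, B->A, C->BB

  step 1 ⇒ step 2: ACC ⇒ C·BB·BB
    A ↦ C
    C ↦ BB
  step 0 ⇒ step 1: BAA ⇒ A·C·C
    B ↦ A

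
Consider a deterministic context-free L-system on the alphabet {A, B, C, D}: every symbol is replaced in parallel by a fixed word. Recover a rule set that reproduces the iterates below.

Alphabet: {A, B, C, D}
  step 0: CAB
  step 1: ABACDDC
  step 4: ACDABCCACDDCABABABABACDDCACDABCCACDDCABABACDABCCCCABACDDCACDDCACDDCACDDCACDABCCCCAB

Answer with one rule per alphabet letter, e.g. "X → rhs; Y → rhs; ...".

  step 0 ⇒ step 1: CAB ⇒ AB·ACD·DC
    A ↦ ACD
    B ↦ DC
    C ↦ AB
    D ↦ CC  (constrained at step 1)

A->ACD, B->DC, C->AB, D->CC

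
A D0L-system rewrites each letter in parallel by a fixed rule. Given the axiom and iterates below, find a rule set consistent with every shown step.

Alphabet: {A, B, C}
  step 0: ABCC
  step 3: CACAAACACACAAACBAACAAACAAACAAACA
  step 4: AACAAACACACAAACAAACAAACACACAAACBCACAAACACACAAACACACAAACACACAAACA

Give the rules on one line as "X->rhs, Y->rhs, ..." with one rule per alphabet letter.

  step 3 ⇒ step 4: CACAAACACACAAACBAACAAACAAACAAACA ⇒ AA·CA·AA·CA·CA·CA·AA·CA·AA·CA·AA·CA·CA·CA·AA·CB·CA·CA·AA·CA·CA·CA·AA·CA·CA·CA·AA·CA·CA·CA·AA·CA
    A ↦ CA
    B ↦ CB
    C ↦ AA

A->CA, B->CB, C->AA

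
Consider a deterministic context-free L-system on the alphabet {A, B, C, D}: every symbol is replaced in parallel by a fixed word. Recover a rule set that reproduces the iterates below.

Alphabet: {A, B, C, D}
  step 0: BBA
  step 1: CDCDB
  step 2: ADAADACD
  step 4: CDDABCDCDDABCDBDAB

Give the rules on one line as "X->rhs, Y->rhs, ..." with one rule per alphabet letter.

A->B, B->CD, C->A, D->DA

  step 1 ⇒ step 2: CDCDB ⇒ A·DA·A·DA·CD
    B ↦ CD
    C ↦ A
    D ↦ DA
  step 0 ⇒ step 1: BBA ⇒ CD·CD·B
    A ↦ B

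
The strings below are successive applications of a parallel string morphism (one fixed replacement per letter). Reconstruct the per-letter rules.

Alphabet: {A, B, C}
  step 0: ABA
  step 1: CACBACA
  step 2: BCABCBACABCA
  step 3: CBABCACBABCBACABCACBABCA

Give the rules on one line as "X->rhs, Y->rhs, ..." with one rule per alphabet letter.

  step 2 ⇒ step 3: BCABCBACABCA ⇒ CBA·B·CA·CBA·B·CBA·CA·B·CA·CBA·B·CA
    A ↦ CA
    B ↦ CBA
    C ↦ B

A->CA, B->CBA, C->B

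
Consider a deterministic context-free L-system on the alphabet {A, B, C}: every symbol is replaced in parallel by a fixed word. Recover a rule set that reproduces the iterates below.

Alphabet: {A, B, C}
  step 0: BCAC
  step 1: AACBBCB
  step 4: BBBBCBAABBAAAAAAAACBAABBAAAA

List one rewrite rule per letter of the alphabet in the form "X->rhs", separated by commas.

A->B, B->AA, C->CB

  step 0 ⇒ step 1: BCAC ⇒ AA·CB·B·CB
    A ↦ B
    B ↦ AA
    C ↦ CB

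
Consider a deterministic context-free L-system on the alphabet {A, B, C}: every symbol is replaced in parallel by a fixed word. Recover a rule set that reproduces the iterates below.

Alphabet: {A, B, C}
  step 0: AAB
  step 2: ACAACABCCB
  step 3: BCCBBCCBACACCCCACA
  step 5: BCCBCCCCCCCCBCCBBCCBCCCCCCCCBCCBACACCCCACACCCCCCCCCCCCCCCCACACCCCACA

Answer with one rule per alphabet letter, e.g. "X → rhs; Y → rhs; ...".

  step 2 ⇒ step 3: ACAACABCCB ⇒ B·CC·B·B·CC·B·ACA·CC·CC·ACA
    A ↦ B
    B ↦ ACA
    C ↦ CC

A->B, B->ACA, C->CC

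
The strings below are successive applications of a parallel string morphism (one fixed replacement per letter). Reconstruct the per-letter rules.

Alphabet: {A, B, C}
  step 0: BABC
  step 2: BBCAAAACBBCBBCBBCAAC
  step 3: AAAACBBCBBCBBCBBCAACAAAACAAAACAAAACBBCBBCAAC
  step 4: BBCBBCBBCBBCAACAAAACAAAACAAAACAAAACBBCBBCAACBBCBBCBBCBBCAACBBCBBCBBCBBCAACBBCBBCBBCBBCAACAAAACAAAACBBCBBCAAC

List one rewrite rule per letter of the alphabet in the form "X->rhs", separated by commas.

A->BBC, B->A, C->AAC

  step 3 ⇒ step 4: AAAACBBCBBCBBCBBCAACAAAACAAAACAAAACBBCBBCAAC ⇒ BBC·BBC·BBC·BBC·AAC·A·A·AAC·A·A·AAC·A·A·AAC·A·A·AAC·BBC·BBC·AAC·BBC·BBC·BBC·BBC·AAC·BBC·BBC·BBC·BBC·AAC·BBC·BBC·BBC·BBC·AAC·A·A·AAC·A·A·AAC·BBC·BBC·AAC
    A ↦ BBC
    B ↦ A
    C ↦ AAC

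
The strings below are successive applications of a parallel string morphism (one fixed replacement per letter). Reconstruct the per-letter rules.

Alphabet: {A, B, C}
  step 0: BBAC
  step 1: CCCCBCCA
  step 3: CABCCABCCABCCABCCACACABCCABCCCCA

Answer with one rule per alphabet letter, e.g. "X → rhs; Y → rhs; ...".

A->BC, B->CC, C->CA

  step 0 ⇒ step 1: BBAC ⇒ CC·CC·BC·CA
    A ↦ BC
    B ↦ CC
    C ↦ CA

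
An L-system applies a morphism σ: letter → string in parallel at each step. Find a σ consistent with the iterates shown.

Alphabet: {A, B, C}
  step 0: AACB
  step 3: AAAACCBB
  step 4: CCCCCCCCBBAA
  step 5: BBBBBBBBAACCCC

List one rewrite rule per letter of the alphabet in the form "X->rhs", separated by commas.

A->CC, B->A, C->B

  step 4 ⇒ step 5: CCCCCCCCBBAA ⇒ B·B·B·B·B·B·B·B·A·A·CC·CC
    A ↦ CC
    B ↦ A
    C ↦ B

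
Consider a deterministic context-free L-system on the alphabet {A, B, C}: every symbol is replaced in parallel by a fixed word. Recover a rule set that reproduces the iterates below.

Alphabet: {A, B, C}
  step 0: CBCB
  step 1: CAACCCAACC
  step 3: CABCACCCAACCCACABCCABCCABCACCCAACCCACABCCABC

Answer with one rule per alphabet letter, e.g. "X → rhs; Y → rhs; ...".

A->BC, B->ACC, C->CA

  step 0 ⇒ step 1: CBCB ⇒ CA·ACC·CA·ACC
    B ↦ ACC
    C ↦ CA
    A ↦ BC  (constrained at step 1)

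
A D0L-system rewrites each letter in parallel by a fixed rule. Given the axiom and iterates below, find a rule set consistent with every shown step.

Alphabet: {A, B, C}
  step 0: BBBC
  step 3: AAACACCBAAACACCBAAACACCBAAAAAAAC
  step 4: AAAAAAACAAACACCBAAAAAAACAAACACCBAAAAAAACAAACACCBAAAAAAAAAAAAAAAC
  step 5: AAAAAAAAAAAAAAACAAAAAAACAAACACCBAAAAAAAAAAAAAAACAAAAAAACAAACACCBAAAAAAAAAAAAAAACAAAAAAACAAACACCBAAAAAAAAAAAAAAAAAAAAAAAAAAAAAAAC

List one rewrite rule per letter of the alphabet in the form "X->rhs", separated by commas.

  step 4 ⇒ step 5: AAAAAAACAAACACCBAAAAAAACAAACACCBAAAAAAACAAACACCBAAAAAAAAAAAAAAAC ⇒ AA·AA·AA·AA·AA·AA·AA·AC·AA·AA·AA·AC·AA·AC·AC·CB·AA·AA·AA·AA·AA·AA·AA·AC·AA·AA·AA·AC·AA·AC·AC·CB·AA·AA·AA·AA·AA·AA·AA·AC·AA·AA·AA·AC·AA·AC·AC·CB·AA·AA·AA·AA·AA·AA·AA·AA·AA·AA·AA·AA·AA·AA·AA·AC
    A ↦ AA
    B ↦ CB
    C ↦ AC

A->AA, B->CB, C->AC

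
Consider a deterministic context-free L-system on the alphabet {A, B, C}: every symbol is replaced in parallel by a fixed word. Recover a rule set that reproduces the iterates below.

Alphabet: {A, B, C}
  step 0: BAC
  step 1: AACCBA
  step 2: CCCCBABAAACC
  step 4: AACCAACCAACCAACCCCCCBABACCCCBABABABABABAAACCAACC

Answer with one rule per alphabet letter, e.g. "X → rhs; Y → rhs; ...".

A->CC, B->AA, C->BA

  step 1 ⇒ step 2: AACCBA ⇒ CC·CC·BA·BA·AA·CC
    A ↦ CC
    B ↦ AA
    C ↦ BA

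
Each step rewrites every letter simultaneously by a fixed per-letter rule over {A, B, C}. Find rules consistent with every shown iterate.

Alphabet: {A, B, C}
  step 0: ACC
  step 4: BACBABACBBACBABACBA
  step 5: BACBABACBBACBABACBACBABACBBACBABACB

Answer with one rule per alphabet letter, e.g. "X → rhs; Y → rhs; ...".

A->B, B->BAC, C->A

  step 4 ⇒ step 5: BACBABACBBACBABACBA ⇒ BAC·B·A·BAC·B·BAC·B·A·BAC·BAC·B·A·BAC·B·BAC·B·A·BAC·B
    A ↦ B
    B ↦ BAC
    C ↦ A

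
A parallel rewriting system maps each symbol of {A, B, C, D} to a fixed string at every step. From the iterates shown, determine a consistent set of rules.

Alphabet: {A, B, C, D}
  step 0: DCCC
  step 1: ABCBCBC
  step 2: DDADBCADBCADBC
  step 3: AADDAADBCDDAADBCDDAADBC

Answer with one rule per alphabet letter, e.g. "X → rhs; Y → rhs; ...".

A->DD, B->AD, C->BC, D->A

  step 2 ⇒ step 3: DDADBCADBCADBC ⇒ A·A·DD·A·AD·BC·DD·A·AD·BC·DD·A·AD·BC
    A ↦ DD
    B ↦ AD
    C ↦ BC
    D ↦ A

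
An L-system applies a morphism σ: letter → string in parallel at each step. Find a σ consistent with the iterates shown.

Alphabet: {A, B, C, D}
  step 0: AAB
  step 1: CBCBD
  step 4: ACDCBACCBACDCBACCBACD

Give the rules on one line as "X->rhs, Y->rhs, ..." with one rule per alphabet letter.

  step 0 ⇒ step 1: AAB ⇒ CB·CB·D
    A ↦ CB
    B ↦ D
    C ↦ AC  (constrained at step 1)
    D ↦ A  (constrained at step 1)

A->CB, B->D, C->AC, D->A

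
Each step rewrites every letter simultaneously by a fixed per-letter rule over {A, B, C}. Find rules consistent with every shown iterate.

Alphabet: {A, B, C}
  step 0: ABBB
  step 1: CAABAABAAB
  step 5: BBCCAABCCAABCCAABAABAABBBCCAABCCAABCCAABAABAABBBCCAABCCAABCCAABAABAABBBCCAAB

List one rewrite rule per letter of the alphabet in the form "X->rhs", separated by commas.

  step 0 ⇒ step 1: ABBB ⇒ C·AAB·AAB·AAB
    A ↦ C
    B ↦ AAB
    C ↦ B  (constrained at step 1)

A->C, B->AAB, C->B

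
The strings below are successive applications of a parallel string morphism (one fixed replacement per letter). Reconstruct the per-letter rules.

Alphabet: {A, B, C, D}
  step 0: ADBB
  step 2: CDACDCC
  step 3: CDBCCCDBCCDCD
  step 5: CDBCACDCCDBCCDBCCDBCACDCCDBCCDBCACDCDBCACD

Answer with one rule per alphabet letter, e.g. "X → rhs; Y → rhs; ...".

  step 2 ⇒ step 3: CDACDCC ⇒ CD·BC·C·CD·BC·CD·CD
    A ↦ C
    C ↦ CD
    D ↦ BC
    B ↦ A  (constrained at step 0)

A->C, B->A, C->CD, D->BC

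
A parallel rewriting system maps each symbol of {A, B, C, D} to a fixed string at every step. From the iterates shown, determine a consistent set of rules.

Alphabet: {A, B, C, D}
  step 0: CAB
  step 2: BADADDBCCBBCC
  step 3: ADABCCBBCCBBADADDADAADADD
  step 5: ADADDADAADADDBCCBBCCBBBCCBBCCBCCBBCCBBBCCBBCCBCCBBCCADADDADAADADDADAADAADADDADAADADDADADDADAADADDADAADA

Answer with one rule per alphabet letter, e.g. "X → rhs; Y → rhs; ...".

  step 2 ⇒ step 3: BADADDBCCBBCC ⇒ ADA·BCC·B·BCC·B·B·ADA·D·D·ADA·ADA·D·D
    A ↦ BCC
    B ↦ ADA
    C ↦ D
    D ↦ B

A->BCC, B->ADA, C->D, D->B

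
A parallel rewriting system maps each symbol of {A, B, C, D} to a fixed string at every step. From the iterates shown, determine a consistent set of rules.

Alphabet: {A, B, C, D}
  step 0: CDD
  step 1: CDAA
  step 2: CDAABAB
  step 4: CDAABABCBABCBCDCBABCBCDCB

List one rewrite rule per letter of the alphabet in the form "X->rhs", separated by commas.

  step 1 ⇒ step 2: CDAA ⇒ CD·A·AB·AB
    A ↦ AB
    C ↦ CD
    D ↦ A
    B ↦ CB  (constrained at step 2)

A->AB, B->CB, C->CD, D->A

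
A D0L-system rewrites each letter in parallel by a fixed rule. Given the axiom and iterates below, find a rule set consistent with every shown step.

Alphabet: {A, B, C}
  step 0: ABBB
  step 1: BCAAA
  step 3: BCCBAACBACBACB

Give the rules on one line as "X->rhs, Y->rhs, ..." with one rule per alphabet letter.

  step 0 ⇒ step 1: ABBB ⇒ BC·A·A·A
    A ↦ BC
    B ↦ A
    C ↦ CB  (constrained at step 1)

A->BC, B->A, C->CB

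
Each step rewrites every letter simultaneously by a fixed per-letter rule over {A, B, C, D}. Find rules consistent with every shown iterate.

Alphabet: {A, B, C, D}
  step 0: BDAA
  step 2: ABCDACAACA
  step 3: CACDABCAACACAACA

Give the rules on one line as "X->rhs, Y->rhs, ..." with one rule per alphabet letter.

A->CA, B->CD, C->A, D->B

  step 2 ⇒ step 3: ABCDACAACA ⇒ CA·CD·A·B·CA·A·CA·CA·A·CA
    A ↦ CA
    B ↦ CD
    C ↦ A
    D ↦ B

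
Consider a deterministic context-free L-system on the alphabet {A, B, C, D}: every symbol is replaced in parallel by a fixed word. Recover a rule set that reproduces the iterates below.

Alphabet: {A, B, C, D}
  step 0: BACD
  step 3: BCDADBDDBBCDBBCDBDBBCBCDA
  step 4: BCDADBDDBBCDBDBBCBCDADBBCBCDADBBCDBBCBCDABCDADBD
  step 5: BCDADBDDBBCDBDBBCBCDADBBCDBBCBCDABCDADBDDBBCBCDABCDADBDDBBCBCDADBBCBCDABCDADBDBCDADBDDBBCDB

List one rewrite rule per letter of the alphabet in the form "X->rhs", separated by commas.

A->D, B->BC, C->DA, D->DB

  step 4 ⇒ step 5: BCDADBDDBBCDBDBBCBCDADBBCBCDADBBCDBBCBCDABCDADBD ⇒ BC·DA·DB·D·DB·BC·DB·DB·BC·BC·DA·DB·BC·DB·BC·BC·DA·BC·DA·DB·D·DB·BC·BC·DA·BC·DA·DB·D·DB·BC·BC·DA·DB·BC·BC·DA·BC·DA·DB·D·BC·DA·DB·D·DB·BC·DB
    A ↦ D
    B ↦ BC
    C ↦ DA
    D ↦ DB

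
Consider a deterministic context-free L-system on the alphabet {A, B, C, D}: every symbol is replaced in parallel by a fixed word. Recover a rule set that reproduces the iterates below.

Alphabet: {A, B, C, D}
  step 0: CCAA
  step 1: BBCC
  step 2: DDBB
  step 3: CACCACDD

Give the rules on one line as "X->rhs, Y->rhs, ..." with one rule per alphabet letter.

A->C, B->D, C->B, D->CAC

  step 2 ⇒ step 3: DDBB ⇒ CAC·CAC·D·D
    B ↦ D
    D ↦ CAC
  step 0 ⇒ step 1: CCAA ⇒ B·B·C·C
    A ↦ C
  step 0 ⇒ step 1: CCAA ⇒ B·B·C·C
    C ↦ B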